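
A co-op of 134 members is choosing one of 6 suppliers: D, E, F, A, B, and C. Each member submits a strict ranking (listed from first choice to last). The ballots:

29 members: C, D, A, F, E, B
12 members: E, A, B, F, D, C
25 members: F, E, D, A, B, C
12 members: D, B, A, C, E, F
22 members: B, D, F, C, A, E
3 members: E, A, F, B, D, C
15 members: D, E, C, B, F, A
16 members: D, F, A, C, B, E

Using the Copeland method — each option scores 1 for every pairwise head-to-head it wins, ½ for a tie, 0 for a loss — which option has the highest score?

D: beats E, F, A, B, and C → score 5.
E: beats B; loses to D, F, A, and C → score 1.
F: beats E, A, B, and C; loses to D → score 4.
A: beats E, B, and C; loses to D and F → score 3.
B: beats C; loses to D, E, F, and A → score 1.
C: beats E; loses to D, F, A, and B → score 1.
D has the best pairwise record.

D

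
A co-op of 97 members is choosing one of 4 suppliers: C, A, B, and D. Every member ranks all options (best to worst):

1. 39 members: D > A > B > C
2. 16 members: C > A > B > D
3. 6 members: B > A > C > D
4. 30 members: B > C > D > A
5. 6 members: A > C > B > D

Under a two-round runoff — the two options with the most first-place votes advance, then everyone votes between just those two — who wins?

B

Round 1 first-place votes: C 16, A 6, B 36, D 39.
D and B advance.
Runoff: D is preferred to B by 39 voters; B by 58.
B wins the runoff.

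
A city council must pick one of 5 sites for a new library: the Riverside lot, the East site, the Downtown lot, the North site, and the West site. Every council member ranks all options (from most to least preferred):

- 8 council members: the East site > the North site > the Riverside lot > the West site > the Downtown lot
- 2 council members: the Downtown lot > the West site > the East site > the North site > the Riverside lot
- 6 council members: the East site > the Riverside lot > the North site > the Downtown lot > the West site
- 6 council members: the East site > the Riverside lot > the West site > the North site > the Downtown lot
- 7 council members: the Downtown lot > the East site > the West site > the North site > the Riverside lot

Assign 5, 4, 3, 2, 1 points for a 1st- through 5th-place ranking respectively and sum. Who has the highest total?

the East site

the Riverside lot: 8·3 + 2·1 + 6·4 + 6·4 + 7·1 = 81
the East site: 8·5 + 2·3 + 6·5 + 6·5 + 7·4 = 134
the Downtown lot: 8·1 + 2·5 + 6·2 + 6·1 + 7·5 = 71
the North site: 8·4 + 2·2 + 6·3 + 6·2 + 7·2 = 80
the West site: 8·2 + 2·4 + 6·1 + 6·3 + 7·3 = 69
the East site has the highest Borda score (134).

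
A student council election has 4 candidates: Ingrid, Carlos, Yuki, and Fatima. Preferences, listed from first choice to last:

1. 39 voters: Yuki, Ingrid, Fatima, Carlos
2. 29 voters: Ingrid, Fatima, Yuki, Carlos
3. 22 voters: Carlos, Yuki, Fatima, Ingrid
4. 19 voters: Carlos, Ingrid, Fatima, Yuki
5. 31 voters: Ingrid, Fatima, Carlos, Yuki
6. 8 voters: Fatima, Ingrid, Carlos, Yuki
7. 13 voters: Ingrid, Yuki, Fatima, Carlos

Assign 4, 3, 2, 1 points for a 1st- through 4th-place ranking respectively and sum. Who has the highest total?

Ingrid: 39·3 + 29·4 + 22·1 + 19·3 + 31·4 + 8·3 + 13·4 = 512
Carlos: 39·1 + 29·1 + 22·4 + 19·4 + 31·2 + 8·2 + 13·1 = 323
Yuki: 39·4 + 29·2 + 22·3 + 19·1 + 31·1 + 8·1 + 13·3 = 377
Fatima: 39·2 + 29·3 + 22·2 + 19·2 + 31·3 + 8·4 + 13·2 = 398
Ingrid has the highest Borda score (512).

Ingrid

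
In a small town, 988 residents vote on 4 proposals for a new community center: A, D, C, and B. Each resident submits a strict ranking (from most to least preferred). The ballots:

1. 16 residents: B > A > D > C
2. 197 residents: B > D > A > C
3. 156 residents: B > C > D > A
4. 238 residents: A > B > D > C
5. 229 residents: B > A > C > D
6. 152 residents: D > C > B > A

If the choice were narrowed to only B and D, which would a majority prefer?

B

Voters preferring B to D: 836; preferring D to B: 152.
B wins the head-to-head.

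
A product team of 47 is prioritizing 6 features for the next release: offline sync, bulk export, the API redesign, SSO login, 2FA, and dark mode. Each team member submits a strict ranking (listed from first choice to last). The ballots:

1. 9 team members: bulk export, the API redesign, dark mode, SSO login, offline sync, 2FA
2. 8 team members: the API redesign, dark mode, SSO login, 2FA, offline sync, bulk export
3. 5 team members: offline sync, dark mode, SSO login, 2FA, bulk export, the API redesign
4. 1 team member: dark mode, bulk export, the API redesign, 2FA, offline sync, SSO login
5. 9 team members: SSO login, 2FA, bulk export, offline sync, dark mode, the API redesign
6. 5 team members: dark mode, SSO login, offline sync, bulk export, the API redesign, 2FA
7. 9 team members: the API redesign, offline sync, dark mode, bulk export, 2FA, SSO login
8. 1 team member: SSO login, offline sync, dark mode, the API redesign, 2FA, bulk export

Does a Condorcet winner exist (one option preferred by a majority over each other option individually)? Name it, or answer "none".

none

Checking pairwise contests:
the API redesign beats offline sync 27–20.
offline sync beats bulk export 28–19.
bulk export beats the API redesign 29–18.
the API redesign beats SSO login 27–20.
offline sync beats 2FA 29–18.
offline sync beats dark mode 24–23.
Every option loses at least one head-to-head, so there is no Condorcet winner.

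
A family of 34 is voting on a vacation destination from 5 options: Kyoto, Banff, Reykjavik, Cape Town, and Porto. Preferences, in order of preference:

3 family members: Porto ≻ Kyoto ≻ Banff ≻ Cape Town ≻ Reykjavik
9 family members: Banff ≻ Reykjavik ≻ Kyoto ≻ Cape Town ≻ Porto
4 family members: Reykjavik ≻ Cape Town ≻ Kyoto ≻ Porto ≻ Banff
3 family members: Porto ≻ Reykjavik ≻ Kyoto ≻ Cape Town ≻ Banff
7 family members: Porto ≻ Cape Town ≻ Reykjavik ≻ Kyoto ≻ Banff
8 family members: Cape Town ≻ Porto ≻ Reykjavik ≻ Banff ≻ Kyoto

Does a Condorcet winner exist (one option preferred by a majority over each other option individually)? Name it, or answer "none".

Cape Town vs Kyoto: 19–15 for Cape Town.
Cape Town vs Banff: 22–12 for Cape Town.
Cape Town vs Reykjavik: 18–16 for Cape Town.
Cape Town vs Porto: 21–13 for Cape Town.
Cape Town beats every other option head-to-head.

Cape Town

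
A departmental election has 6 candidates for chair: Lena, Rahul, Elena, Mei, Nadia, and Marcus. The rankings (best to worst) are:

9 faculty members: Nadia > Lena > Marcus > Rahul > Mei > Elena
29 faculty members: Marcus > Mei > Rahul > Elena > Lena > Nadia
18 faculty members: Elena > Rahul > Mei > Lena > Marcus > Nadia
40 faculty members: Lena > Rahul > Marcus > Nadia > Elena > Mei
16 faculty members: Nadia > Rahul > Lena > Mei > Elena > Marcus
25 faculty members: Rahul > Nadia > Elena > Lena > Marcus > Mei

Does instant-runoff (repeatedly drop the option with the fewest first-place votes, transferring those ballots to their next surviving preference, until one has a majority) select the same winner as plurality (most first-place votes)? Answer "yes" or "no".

no

Instant-runoff — R1 Lena 40, Rahul 25, Elena 18, Mei 0, Nadia 25, Marcus 29 (Mei out); R2 Lena 40, Rahul 25, Elena 18, Nadia 25, Marcus 29 (Elena out); R3 Lena 40, Rahul 43, Nadia 25, Marcus 29 (Nadia out); R4 Lena 49, Rahul 59, Marcus 29 (Marcus out); R5 Lena 49, Rahul 88 (Rahul winner). Winner: Rahul.
Plurality — first-place votes: Lena 40, Rahul 25, Elena 18, Mei 0, Nadia 25, Marcus 29. Winner: Lena.
The two methods disagree.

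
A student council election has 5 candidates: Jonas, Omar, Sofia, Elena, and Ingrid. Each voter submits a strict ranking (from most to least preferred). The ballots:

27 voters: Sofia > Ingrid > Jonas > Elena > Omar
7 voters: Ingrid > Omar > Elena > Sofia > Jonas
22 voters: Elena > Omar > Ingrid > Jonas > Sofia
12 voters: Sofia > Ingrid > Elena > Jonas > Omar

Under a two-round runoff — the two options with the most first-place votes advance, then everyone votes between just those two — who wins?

Sofia

Round 1 first-place votes: Jonas 0, Omar 0, Sofia 39, Elena 22, Ingrid 7.
Sofia and Elena advance.
Runoff: Sofia is preferred to Elena by 39 voters; Elena by 29.
Sofia wins the runoff.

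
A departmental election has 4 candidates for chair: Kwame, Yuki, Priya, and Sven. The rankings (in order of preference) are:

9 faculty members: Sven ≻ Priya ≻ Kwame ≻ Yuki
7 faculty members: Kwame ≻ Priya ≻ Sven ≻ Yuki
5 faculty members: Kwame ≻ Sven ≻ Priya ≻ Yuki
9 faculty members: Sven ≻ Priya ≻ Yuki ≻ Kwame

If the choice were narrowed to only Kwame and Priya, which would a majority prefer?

Voters preferring Kwame to Priya: 12; preferring Priya to Kwame: 18.
Priya wins the head-to-head.

Priya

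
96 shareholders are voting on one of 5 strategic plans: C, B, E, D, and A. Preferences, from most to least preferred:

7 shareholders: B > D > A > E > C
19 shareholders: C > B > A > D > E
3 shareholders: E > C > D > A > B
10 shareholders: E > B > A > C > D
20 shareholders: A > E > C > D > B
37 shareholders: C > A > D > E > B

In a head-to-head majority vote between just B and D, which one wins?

D

Voters preferring B to D: 36; preferring D to B: 60.
D wins the head-to-head.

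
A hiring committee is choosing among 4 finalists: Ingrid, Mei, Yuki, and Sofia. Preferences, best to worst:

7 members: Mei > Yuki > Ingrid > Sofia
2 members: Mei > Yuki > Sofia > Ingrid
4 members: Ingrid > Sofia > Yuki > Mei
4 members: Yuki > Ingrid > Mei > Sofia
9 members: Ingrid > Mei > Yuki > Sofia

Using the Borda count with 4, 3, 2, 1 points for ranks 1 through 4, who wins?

Ingrid: 7·2 + 2·1 + 4·4 + 4·3 + 9·4 = 80
Mei: 7·4 + 2·4 + 4·1 + 4·2 + 9·3 = 75
Yuki: 7·3 + 2·3 + 4·2 + 4·4 + 9·2 = 69
Sofia: 7·1 + 2·2 + 4·3 + 4·1 + 9·1 = 36
Ingrid has the highest Borda score (80).

Ingrid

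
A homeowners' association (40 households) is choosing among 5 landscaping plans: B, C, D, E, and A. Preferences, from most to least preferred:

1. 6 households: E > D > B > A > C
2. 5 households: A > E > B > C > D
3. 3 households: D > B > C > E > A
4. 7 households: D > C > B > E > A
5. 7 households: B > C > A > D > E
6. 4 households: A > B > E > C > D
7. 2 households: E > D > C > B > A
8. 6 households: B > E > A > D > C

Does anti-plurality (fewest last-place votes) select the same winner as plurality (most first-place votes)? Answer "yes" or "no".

yes

Anti-plurality — last-place votes: B 0, C 12, D 9, E 7, A 12. Winner: B.
Plurality — first-place votes: B 13, C 0, D 10, E 8, A 9. Winner: B.
The two methods agree.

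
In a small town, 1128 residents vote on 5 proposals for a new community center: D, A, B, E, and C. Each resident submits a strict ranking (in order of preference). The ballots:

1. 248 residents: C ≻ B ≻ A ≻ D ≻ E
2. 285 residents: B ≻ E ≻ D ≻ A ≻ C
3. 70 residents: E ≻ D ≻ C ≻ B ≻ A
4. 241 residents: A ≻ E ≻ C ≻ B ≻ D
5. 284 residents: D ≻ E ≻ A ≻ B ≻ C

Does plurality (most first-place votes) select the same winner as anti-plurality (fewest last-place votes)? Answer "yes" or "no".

yes

Plurality — first-place votes: D 284, A 241, B 285, E 70, C 248. Winner: B.
Anti-plurality — last-place votes: D 241, A 70, B 0, E 248, C 569. Winner: B.
The two methods agree.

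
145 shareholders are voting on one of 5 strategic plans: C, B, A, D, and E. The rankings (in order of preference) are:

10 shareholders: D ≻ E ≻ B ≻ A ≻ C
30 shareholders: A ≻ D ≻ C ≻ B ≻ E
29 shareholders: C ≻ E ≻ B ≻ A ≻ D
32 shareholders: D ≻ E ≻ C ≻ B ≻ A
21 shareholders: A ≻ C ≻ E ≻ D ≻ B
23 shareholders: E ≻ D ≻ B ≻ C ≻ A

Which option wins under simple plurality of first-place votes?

A

First-place votes: C 29, B 0, A 51, D 42, E 23.
A has the most first-place votes.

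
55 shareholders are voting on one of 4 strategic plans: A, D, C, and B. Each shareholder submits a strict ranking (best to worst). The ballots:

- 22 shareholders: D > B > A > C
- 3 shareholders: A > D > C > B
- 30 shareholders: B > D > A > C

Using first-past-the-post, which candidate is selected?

B

First-place votes: A 3, D 22, C 0, B 30.
B has the most first-place votes.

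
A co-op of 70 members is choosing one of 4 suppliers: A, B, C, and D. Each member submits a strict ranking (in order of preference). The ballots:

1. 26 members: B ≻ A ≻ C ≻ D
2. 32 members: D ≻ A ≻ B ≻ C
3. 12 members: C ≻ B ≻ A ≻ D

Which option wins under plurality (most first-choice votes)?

D

First-place votes: A 0, B 26, C 12, D 32.
D has the most first-place votes.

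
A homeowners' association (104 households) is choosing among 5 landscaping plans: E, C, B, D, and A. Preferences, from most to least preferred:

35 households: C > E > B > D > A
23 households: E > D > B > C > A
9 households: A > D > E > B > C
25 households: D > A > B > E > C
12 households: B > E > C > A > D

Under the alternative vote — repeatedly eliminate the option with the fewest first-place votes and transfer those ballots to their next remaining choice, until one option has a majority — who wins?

Round 1: E 23, C 35, B 12, D 25, A 9. Eliminate A.
Round 2: E 23, C 35, B 12, D 34. Eliminate B.
Round 3: E 35, C 35, D 34. Eliminate D.
Round 4: E 69, C 35. E has a majority.

E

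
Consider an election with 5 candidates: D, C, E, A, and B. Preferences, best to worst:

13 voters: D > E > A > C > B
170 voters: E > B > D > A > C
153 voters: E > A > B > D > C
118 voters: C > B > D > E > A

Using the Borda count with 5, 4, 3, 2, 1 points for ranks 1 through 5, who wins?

E

D: 13·5 + 170·3 + 153·2 + 118·3 = 1235
C: 13·2 + 170·1 + 153·1 + 118·5 = 939
E: 13·4 + 170·5 + 153·5 + 118·2 = 1903
A: 13·3 + 170·2 + 153·4 + 118·1 = 1109
B: 13·1 + 170·4 + 153·3 + 118·4 = 1624
E has the highest Borda score (1903).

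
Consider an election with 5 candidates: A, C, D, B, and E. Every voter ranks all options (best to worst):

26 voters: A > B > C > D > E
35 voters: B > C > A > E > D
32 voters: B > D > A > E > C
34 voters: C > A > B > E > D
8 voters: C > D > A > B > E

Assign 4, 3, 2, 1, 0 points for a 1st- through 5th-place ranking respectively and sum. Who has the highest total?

A: 26·4 + 35·2 + 32·2 + 34·3 + 8·2 = 356
C: 26·2 + 35·3 + 32·0 + 34·4 + 8·4 = 325
D: 26·1 + 35·0 + 32·3 + 34·0 + 8·3 = 146
B: 26·3 + 35·4 + 32·4 + 34·2 + 8·1 = 422
E: 26·0 + 35·1 + 32·1 + 34·1 + 8·0 = 101
B has the highest Borda score (422).

B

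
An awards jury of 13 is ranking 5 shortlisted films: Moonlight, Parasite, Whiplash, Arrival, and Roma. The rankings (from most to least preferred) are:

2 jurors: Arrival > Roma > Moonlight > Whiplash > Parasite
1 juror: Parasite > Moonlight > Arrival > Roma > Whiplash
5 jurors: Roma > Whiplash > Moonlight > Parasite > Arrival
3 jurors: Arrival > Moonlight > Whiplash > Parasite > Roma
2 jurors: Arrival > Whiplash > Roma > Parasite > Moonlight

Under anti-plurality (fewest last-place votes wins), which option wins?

Last-place votes: Moonlight 2, Parasite 2, Whiplash 1, Arrival 5, Roma 3.
Whiplash is ranked last by the fewest voters, so Whiplash wins.

Whiplash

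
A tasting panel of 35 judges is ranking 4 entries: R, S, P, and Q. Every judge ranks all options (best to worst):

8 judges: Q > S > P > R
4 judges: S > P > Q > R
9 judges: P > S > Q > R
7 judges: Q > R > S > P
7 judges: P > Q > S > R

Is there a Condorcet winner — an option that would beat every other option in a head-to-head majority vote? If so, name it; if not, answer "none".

none

Checking pairwise contests:
S beats R 28–7.
Q beats S 22–13.
S beats P 19–16.
P beats Q 20–15.
Every option loses at least one head-to-head, so there is no Condorcet winner.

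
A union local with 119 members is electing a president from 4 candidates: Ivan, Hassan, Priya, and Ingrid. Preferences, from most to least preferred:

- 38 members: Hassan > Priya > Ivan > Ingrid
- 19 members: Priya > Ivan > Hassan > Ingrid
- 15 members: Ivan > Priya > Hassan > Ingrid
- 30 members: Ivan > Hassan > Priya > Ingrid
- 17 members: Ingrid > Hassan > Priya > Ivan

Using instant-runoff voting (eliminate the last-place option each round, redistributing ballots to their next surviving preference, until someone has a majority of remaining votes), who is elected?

Ivan

Round 1: Ivan 45, Hassan 38, Priya 19, Ingrid 17. Eliminate Ingrid.
Round 2: Ivan 45, Hassan 55, Priya 19. Eliminate Priya.
Round 3: Ivan 64, Hassan 55. Ivan has a majority.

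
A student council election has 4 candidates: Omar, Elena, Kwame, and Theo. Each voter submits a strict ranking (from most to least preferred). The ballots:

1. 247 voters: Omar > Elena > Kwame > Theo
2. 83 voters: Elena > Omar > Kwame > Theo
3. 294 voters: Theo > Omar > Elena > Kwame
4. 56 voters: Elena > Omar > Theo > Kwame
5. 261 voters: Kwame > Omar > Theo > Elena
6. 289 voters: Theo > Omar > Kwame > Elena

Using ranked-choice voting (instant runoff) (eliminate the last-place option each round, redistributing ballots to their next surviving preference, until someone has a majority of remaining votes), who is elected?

Round 1: Omar 247, Elena 139, Kwame 261, Theo 583. Eliminate Elena.
Round 2: Omar 386, Kwame 261, Theo 583. Eliminate Kwame.
Round 3: Omar 647, Theo 583. Omar has a majority.

Omar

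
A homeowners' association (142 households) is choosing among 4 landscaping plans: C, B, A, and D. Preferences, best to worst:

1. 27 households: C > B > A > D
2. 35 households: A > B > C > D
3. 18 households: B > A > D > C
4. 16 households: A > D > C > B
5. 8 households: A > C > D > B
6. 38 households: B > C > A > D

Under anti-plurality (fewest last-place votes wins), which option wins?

A

Last-place votes: C 18, B 24, A 0, D 100.
A is ranked last by the fewest voters, so A wins.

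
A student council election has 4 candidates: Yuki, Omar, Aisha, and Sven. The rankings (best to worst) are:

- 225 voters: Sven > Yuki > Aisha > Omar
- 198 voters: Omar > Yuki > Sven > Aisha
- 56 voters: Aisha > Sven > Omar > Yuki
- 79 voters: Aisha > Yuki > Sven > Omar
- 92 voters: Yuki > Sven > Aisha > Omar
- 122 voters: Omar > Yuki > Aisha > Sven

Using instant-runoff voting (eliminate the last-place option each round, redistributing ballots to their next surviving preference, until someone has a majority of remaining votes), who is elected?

Round 1: Yuki 92, Omar 320, Aisha 135, Sven 225. Eliminate Yuki.
Round 2: Omar 320, Aisha 135, Sven 317. Eliminate Aisha.
Round 3: Omar 320, Sven 452. Sven has a majority.

Sven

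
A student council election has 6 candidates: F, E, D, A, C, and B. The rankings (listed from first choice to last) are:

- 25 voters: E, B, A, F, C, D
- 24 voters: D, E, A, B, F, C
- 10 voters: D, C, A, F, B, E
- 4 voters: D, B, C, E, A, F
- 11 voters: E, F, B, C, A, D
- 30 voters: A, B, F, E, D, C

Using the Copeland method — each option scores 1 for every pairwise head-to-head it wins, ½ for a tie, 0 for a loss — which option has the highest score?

F: beats D and C; loses to E, A, and B → score 2.
E: beats F, D, A, C, and B → score 5.
D: beats C; loses to F, E, A, and B → score 1.
A: beats F, D, C, and B; loses to E → score 4.
C: loses to F, E, D, A, and B → score 0.
B: beats F, D, and C; loses to E and A → score 3.
E has the best pairwise record.

E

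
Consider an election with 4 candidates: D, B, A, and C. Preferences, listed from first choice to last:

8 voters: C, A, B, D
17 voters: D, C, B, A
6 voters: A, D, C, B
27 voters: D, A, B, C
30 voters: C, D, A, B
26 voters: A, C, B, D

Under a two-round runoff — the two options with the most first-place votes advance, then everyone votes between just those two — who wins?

Round 1 first-place votes: D 44, B 0, A 32, C 38.
D and C advance.
Runoff: D is preferred to C by 50 voters; C by 64.
C wins the runoff.

C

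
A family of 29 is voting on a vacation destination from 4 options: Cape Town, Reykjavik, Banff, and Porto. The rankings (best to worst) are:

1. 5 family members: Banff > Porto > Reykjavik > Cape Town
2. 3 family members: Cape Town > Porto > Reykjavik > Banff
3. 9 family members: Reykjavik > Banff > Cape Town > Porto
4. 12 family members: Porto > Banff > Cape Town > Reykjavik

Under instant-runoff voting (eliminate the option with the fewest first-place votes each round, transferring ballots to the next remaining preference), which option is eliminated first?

Cape Town

Round 1: Cape Town 3, Reykjavik 9, Banff 5, Porto 12. Eliminate Cape Town.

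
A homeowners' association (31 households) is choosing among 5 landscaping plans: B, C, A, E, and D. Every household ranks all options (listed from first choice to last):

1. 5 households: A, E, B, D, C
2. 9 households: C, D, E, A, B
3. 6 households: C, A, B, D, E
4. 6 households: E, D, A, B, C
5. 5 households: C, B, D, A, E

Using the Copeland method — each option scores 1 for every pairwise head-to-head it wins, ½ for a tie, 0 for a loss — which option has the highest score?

B: beats D; loses to C, A, and E → score 1.
C: beats B, A, E, and D → score 4.
A: beats B and E; loses to C and D → score 2.
E: beats B; loses to C, A, and D → score 1.
D: beats A and E; loses to B and C → score 2.
C has the best pairwise record.

C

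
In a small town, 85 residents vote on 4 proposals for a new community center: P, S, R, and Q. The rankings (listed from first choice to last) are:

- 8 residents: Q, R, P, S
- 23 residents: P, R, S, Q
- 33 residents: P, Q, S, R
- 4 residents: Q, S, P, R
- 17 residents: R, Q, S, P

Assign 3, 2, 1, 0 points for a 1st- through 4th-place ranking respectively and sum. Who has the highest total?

P

P: 8·1 + 23·3 + 33·3 + 4·1 + 17·0 = 180
S: 8·0 + 23·1 + 33·1 + 4·2 + 17·1 = 81
R: 8·2 + 23·2 + 33·0 + 4·0 + 17·3 = 113
Q: 8·3 + 23·0 + 33·2 + 4·3 + 17·2 = 136
P has the highest Borda score (180).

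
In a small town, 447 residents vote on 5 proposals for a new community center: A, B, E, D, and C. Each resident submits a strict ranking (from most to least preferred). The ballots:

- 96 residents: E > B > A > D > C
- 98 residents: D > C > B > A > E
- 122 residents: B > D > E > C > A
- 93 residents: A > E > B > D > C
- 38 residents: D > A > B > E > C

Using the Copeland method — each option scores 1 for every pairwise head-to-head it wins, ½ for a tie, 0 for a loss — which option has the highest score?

B

A: beats E and C; loses to B and D → score 2.
B: beats A, E, D, and C → score 4.
E: beats C; loses to A, B, and D → score 1.
D: beats A, E, and C; loses to B → score 3.
C: loses to A, B, E, and D → score 0.
B has the best pairwise record.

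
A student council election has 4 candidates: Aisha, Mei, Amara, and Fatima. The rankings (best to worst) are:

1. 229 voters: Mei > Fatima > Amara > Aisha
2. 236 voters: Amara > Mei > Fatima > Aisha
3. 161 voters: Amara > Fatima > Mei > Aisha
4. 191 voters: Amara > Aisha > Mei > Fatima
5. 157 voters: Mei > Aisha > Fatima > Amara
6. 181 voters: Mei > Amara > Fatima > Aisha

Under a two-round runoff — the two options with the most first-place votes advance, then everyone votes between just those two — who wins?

Amara

Round 1 first-place votes: Aisha 0, Mei 567, Amara 588, Fatima 0.
Amara and Mei advance.
Runoff: Amara is preferred to Mei by 588 voters; Mei by 567.
Amara wins the runoff.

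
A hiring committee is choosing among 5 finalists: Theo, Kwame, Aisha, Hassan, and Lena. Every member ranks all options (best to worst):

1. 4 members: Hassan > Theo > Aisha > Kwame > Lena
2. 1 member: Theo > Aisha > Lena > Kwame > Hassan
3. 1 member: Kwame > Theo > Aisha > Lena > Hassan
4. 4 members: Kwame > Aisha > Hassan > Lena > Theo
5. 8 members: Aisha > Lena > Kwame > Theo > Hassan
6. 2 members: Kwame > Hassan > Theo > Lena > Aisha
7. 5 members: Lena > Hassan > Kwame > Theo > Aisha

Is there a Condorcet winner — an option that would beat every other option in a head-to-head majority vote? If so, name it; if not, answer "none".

none

Checking pairwise contests:
Kwame beats Theo 20–5.
Aisha beats Kwame 13–12.
Theo beats Aisha 13–12.
Kwame beats Hassan 16–9.
Aisha beats Lena 18–7.
Every option loses at least one head-to-head, so there is no Condorcet winner.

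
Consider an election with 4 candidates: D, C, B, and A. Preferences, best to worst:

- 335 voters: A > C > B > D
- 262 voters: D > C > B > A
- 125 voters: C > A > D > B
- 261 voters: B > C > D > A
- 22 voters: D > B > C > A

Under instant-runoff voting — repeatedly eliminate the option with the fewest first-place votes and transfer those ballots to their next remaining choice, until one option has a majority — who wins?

Round 1: D 284, C 125, B 261, A 335. Eliminate C.
Round 2: D 284, B 261, A 460. Eliminate B.
Round 3: D 545, A 460. D has a majority.

D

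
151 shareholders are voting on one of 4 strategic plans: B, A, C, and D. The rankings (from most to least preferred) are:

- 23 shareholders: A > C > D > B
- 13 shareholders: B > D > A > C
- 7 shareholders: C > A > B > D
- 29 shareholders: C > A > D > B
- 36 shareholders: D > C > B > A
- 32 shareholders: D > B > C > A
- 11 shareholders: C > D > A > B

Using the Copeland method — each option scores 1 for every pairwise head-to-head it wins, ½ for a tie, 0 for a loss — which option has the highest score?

D

B: beats A; loses to C and D → score 1.
A: loses to B, C, and D → score 0.
C: beats B and A; loses to D → score 2.
D: beats B, A, and C → score 3.
D has the best pairwise record.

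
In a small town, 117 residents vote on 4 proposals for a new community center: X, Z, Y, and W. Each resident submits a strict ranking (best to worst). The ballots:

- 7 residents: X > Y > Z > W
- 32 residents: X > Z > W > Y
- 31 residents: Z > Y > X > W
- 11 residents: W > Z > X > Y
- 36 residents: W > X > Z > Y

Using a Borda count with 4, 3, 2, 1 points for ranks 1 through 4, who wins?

X: 7·4 + 32·4 + 31·2 + 11·2 + 36·3 = 348
Z: 7·2 + 32·3 + 31·4 + 11·3 + 36·2 = 339
Y: 7·3 + 32·1 + 31·3 + 11·1 + 36·1 = 193
W: 7·1 + 32·2 + 31·1 + 11·4 + 36·4 = 290
X has the highest Borda score (348).

X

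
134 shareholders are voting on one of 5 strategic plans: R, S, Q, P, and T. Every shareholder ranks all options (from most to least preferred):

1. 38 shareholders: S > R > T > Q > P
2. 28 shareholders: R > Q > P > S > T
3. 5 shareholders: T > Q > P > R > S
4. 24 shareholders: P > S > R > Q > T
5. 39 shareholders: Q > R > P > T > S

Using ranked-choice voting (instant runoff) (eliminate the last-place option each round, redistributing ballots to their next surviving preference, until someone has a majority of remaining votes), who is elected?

Round 1: R 28, S 38, Q 39, P 24, T 5. Eliminate T.
Round 2: R 28, S 38, Q 44, P 24. Eliminate P.
Round 3: R 28, S 62, Q 44. Eliminate R.
Round 4: S 62, Q 72. Q has a majority.

Q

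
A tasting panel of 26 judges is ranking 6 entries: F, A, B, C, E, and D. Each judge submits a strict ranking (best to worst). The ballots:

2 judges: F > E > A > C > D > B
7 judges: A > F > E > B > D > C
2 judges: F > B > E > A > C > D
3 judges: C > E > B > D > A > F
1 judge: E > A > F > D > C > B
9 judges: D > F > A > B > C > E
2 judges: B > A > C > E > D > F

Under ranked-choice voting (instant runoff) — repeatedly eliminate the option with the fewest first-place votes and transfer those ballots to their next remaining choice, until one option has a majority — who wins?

Round 1: F 4, A 7, B 2, C 3, E 1, D 9. Eliminate E.
Round 2: F 4, A 8, B 2, C 3, D 9. Eliminate B.
Round 3: F 4, A 10, C 3, D 9. Eliminate C.
Round 4: F 4, A 10, D 12. Eliminate F.
Round 5: A 14, D 12. A has a majority.

A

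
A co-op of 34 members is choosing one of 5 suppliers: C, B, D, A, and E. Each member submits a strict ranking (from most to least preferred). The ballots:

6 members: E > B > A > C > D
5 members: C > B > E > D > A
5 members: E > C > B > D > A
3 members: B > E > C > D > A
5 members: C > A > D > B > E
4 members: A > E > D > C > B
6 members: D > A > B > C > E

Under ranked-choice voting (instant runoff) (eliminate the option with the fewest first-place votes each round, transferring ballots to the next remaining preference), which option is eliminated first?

B

Round 1: C 10, B 3, D 6, A 4, E 11. Eliminate B.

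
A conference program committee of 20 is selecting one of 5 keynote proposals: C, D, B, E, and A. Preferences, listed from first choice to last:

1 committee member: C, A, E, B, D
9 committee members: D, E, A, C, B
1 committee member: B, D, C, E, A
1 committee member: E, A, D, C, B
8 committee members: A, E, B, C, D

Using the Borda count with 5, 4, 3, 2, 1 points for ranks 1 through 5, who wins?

E

C: 1·5 + 9·2 + 1·3 + 1·2 + 8·2 = 44
D: 1·1 + 9·5 + 1·4 + 1·3 + 8·1 = 61
B: 1·2 + 9·1 + 1·5 + 1·1 + 8·3 = 41
E: 1·3 + 9·4 + 1·2 + 1·5 + 8·4 = 78
A: 1·4 + 9·3 + 1·1 + 1·4 + 8·5 = 76
E has the highest Borda score (78).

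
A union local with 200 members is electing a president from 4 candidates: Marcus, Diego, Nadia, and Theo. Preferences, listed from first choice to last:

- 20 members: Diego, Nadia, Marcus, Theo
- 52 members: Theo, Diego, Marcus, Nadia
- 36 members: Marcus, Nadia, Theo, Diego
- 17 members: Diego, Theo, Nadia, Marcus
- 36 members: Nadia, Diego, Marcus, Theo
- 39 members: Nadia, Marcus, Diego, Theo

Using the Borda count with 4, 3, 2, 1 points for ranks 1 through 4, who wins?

Marcus: 20·2 + 52·2 + 36·4 + 17·1 + 36·2 + 39·3 = 494
Diego: 20·4 + 52·3 + 36·1 + 17·4 + 36·3 + 39·2 = 526
Nadia: 20·3 + 52·1 + 36·3 + 17·2 + 36·4 + 39·4 = 554
Theo: 20·1 + 52·4 + 36·2 + 17·3 + 36·1 + 39·1 = 426
Nadia has the highest Borda score (554).

Nadia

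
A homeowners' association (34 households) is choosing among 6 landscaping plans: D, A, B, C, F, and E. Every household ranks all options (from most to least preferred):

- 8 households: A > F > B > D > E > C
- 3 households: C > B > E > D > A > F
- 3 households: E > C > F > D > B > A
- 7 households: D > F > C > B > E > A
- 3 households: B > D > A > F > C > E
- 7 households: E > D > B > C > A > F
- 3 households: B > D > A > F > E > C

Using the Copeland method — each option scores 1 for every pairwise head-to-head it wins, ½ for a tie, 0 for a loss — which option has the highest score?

D: beats A, C, F, and E; ties B → score 4.5.
A: beats F; loses to D, B, C, and E → score 1.
B: beats A, C, and E; ties D; loses to F → score 3.5.
C: beats A; loses to D, B, F, and E → score 1.
F: beats B, C, and E; loses to D and A → score 3.
E: beats A and C; loses to D, B, and F → score 2.
D has the best pairwise record.

D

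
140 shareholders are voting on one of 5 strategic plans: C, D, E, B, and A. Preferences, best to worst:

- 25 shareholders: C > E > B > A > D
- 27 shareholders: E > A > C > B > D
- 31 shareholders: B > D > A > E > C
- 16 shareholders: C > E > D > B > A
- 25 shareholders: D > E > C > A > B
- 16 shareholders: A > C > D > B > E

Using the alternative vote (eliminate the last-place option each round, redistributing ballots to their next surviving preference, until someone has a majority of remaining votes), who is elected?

Round 1: C 41, D 25, E 27, B 31, A 16. Eliminate A.
Round 2: C 57, D 25, E 27, B 31. Eliminate D.
Round 3: C 57, E 52, B 31. Eliminate B.
Round 4: C 57, E 83. E has a majority.

E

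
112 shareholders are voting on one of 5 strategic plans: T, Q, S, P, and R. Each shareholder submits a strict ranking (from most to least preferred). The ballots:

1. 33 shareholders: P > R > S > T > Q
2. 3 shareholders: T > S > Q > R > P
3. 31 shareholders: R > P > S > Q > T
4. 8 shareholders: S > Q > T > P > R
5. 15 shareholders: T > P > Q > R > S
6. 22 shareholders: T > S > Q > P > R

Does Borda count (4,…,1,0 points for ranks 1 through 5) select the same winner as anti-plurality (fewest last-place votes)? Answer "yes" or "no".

yes

Borda — scores: T 209, Q 135, S 235, P 300, R 241. Winner: P.
Anti-plurality — last-place votes: T 31, Q 33, S 15, P 3, R 30. Winner: P.
The two methods agree.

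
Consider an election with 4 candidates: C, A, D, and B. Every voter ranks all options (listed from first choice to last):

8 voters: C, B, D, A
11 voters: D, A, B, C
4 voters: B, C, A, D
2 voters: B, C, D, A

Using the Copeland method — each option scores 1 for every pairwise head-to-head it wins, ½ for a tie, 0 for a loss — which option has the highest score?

C: beats A and D; loses to B → score 2.
A: loses to C, D, and B → score 0.
D: beats A; loses to C and B → score 1.
B: beats C, A, and D → score 3.
B has the best pairwise record.

B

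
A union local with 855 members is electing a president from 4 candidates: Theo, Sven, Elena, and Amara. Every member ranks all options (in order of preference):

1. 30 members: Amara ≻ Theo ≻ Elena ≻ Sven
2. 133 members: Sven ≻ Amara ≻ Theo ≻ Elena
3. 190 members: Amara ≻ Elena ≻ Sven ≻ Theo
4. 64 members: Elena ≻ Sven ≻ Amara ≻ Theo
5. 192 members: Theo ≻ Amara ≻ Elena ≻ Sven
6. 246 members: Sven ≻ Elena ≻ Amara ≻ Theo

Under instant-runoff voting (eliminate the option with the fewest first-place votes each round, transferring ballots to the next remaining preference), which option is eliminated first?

Elena

Round 1: Theo 192, Sven 379, Elena 64, Amara 220. Eliminate Elena.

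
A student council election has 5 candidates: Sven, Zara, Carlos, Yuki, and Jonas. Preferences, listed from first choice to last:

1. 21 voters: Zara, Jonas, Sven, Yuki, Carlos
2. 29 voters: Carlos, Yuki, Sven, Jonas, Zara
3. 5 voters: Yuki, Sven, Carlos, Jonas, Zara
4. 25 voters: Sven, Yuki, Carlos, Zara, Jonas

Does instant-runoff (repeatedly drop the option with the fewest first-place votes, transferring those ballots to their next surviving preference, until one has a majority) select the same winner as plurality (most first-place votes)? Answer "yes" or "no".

Instant-runoff — R1 Sven 25, Zara 21, Carlos 29, Yuki 5, Jonas 0 (Jonas out); R2 Sven 25, Zara 21, Carlos 29, Yuki 5 (Yuki out); R3 Sven 30, Zara 21, Carlos 29 (Zara out); R4 Sven 51, Carlos 29 (Sven winner). Winner: Sven.
Plurality — first-place votes: Sven 25, Zara 21, Carlos 29, Yuki 5, Jonas 0. Winner: Carlos.
The two methods disagree.

no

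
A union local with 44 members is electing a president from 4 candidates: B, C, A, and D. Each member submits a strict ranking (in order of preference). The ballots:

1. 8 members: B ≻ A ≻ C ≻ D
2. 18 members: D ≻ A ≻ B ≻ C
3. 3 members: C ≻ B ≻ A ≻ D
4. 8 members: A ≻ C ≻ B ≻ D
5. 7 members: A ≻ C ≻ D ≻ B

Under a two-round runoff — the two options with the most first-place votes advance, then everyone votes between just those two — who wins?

Round 1 first-place votes: B 8, C 3, A 15, D 18.
D and A advance.
Runoff: D is preferred to A by 18 voters; A by 26.
A wins the runoff.

A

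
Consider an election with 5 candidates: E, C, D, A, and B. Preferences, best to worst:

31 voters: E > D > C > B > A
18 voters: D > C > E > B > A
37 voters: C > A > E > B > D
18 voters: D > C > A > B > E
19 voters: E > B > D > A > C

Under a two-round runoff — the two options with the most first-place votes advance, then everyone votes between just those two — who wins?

C

Round 1 first-place votes: E 50, C 37, D 36, A 0, B 0.
E and C advance.
Runoff: E is preferred to C by 50 voters; C by 73.
C wins the runoff.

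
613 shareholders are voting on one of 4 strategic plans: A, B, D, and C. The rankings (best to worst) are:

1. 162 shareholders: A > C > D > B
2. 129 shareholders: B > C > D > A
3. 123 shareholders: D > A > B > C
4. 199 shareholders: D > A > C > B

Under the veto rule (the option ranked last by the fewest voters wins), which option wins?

D

Last-place votes: A 129, B 361, D 0, C 123.
D is ranked last by the fewest voters, so D wins.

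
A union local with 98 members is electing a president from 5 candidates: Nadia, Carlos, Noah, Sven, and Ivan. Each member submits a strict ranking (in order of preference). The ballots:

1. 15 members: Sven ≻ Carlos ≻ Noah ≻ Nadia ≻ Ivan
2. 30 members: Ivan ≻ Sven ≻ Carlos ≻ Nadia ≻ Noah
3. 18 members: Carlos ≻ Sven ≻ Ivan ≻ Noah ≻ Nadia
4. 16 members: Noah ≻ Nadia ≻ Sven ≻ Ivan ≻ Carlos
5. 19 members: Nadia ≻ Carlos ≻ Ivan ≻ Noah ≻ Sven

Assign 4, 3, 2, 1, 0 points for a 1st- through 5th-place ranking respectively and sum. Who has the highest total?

Sven

Nadia: 15·1 + 30·1 + 18·0 + 16·3 + 19·4 = 169
Carlos: 15·3 + 30·2 + 18·4 + 16·0 + 19·3 = 234
Noah: 15·2 + 30·0 + 18·1 + 16·4 + 19·1 = 131
Sven: 15·4 + 30·3 + 18·3 + 16·2 + 19·0 = 236
Ivan: 15·0 + 30·4 + 18·2 + 16·1 + 19·2 = 210
Sven has the highest Borda score (236).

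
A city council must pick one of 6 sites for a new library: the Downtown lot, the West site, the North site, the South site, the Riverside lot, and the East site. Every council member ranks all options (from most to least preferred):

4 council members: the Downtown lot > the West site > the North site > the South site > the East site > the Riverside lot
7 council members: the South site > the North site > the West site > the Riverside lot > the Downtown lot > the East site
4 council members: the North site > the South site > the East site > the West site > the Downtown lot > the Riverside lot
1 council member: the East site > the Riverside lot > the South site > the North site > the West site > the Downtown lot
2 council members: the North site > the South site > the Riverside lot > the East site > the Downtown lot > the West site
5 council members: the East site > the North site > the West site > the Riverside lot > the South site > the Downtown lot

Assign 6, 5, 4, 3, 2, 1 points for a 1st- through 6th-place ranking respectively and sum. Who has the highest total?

the North site

the Downtown lot: 4·6 + 7·2 + 4·2 + 1·1 + 2·2 + 5·1 = 56
the West site: 4·5 + 7·4 + 4·3 + 1·2 + 2·1 + 5·4 = 84
the North site: 4·4 + 7·5 + 4·6 + 1·3 + 2·6 + 5·5 = 115
the South site: 4·3 + 7·6 + 4·5 + 1·4 + 2·5 + 5·2 = 98
the Riverside lot: 4·1 + 7·3 + 4·1 + 1·5 + 2·4 + 5·3 = 57
the East site: 4·2 + 7·1 + 4·4 + 1·6 + 2·3 + 5·6 = 73
the North site has the highest Borda score (115).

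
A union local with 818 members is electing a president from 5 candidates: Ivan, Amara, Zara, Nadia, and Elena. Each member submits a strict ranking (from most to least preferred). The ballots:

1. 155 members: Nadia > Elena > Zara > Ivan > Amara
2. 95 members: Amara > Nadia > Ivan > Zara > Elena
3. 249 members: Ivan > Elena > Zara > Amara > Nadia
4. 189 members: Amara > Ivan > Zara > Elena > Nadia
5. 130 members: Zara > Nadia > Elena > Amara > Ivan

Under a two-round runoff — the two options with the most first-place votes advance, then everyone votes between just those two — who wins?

Round 1 first-place votes: Ivan 249, Amara 284, Zara 130, Nadia 155, Elena 0.
Amara and Ivan advance.
Runoff: Amara is preferred to Ivan by 414 voters; Ivan by 404.
Amara wins the runoff.

Amara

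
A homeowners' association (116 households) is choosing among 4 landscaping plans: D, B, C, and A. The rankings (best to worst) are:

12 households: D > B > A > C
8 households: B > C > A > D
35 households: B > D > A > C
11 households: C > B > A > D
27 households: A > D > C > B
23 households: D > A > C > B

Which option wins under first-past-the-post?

B

First-place votes: D 35, B 43, C 11, A 27.
B has the most first-place votes.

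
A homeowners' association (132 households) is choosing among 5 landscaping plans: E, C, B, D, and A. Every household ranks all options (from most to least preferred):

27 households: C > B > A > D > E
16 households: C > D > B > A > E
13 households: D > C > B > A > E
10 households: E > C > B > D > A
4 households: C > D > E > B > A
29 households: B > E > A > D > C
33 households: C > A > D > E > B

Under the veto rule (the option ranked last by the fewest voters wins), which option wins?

Last-place votes: E 56, C 29, B 33, D 0, A 14.
D is ranked last by the fewest voters, so D wins.

D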